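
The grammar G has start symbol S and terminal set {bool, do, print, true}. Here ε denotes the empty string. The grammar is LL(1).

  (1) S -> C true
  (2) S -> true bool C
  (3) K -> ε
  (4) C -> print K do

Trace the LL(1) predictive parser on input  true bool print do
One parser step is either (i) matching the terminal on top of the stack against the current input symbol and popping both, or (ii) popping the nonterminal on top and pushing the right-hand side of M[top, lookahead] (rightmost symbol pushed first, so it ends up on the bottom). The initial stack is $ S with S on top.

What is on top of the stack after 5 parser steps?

K

step 1: stack=$ S  input=true bool print do $  — expand S -> true bool C
step 2: stack=$ C bool true  input=true bool print do $  — match true
step 3: stack=$ C bool  input=bool print do $  — match bool
step 4: stack=$ C  input=print do $  — expand C -> print K do
step 5: stack=$ do K print  input=print do $  — match print
Stack after step 5: $ do K (top = K).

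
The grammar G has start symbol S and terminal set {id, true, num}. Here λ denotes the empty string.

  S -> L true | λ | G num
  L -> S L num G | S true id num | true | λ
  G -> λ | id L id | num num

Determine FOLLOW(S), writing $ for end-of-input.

{$, id, num, true}

FIRST(G) = {λ, id, num}
FIRST(S) = {λ, id, num, true}  (via L true, G num)
FIRST(L) = {λ, id, num, true}  (via S L num G, S true id num)
FOLLOW(S) includes $ since S is the start symbol.
FOLLOW(S): in L->S L num G, S is followed by L num G with FIRST {id, num, true}; in L->S true id num, S is followed by true id num with FIRST {true}. Thus FOLLOW(S) = {$, id, num, true}.
FOLLOW(L): in S->L true, L is followed by true with FIRST {true}; in L->S L num G, L is followed by num G with FIRST {num}; in G->id L id, L is followed by id with FIRST {id}. Thus FOLLOW(L) = {id, num, true}.
FOLLOW(G): in S->G num, G is followed by num with FIRST {num}; in L->S L num G, the suffix after G is empty, so FOLLOW(G) ⊇ FOLLOW(L) = {id, num, true}. Thus FOLLOW(G) = {id, num, true}.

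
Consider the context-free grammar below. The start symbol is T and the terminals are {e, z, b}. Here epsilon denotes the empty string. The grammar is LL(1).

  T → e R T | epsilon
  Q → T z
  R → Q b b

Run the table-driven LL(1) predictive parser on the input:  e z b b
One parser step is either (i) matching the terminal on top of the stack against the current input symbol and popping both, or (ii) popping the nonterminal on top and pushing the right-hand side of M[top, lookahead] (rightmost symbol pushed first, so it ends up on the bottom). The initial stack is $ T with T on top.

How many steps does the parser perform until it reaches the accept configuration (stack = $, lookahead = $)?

9

step 1: stack=$ T  input=e z b b $  — expand T → e R T
step 2: stack=$ T R e  input=e z b b $  — match e
step 3: stack=$ T R  input=z b b $  — expand R → Q b b
step 4: stack=$ T b b Q  input=z b b $  — expand Q → T z
step 5: stack=$ T b b z T  input=z b b $  — expand T → epsilon
step 6: stack=$ T b b z  input=z b b $  — match z
step 7: stack=$ T b b  input=b b $  — match b
step 8: stack=$ T b  input=b $  — match b
step 9: stack=$ T  input=$  — expand T → epsilon
Accept reached after 9 steps.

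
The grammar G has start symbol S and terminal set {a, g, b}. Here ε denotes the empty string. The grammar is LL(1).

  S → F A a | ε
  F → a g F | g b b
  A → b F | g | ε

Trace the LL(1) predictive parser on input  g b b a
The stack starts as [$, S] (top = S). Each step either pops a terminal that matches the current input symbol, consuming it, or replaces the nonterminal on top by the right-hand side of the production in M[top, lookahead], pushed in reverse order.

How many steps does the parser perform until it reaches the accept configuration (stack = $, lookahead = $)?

     Stack        Input      Action
  1  $ S          g b b a $  expand S → F A a
  2  $ a A F      g b b a $  expand F → g b b
  3  $ a A b b g  g b b a $  match g
  4  $ a A b b    b b a $    match b
  5  $ a A b      b a $      match b
  6  $ a A        a $        expand A → ε
  7  $ a          a $        match a
Accept reached after 7 steps.

7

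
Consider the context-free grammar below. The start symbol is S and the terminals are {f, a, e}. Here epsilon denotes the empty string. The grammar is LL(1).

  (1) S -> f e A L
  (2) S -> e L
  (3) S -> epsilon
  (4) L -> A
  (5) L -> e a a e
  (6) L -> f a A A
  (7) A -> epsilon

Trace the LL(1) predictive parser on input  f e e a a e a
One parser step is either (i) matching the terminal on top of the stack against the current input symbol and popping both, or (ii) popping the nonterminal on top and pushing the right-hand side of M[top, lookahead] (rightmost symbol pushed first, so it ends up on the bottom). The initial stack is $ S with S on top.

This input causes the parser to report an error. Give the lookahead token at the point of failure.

a

step 1: stack=$ S  input=f e e a a e a $  — expand S -> f e A L
step 2: stack=$ L A e f  input=f e e a a e a $  — match f
step 3: stack=$ L A e  input=e e a a e a $  — match e
step 4: stack=$ L A  input=e a a e a $  — expand A -> epsilon
step 5: stack=$ L  input=e a a e a $  — expand L -> e a a e
step 6: stack=$ e a a e  input=e a a e a $  — match e
step 7: stack=$ e a a  input=a a e a $  — match a
step 8: stack=$ e a  input=a e a $  — match a
step 9: stack=$ e  input=e a $  — match e
step 10: stack=$  input=a $  — error: stack empty but input remains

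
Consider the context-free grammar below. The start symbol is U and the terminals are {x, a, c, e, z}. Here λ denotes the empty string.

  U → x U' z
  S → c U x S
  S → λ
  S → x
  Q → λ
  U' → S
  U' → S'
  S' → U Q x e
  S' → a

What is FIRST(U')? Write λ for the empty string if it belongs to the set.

FIRST(U) = {x}
FIRST(S) = {λ, c, x}
FIRST(Q) = {λ}
FIRST(S') = {a, x}  (via U Q x e)
FIRST(U') = {λ, a, c, x}  (via S, S')

{λ, a, c, x}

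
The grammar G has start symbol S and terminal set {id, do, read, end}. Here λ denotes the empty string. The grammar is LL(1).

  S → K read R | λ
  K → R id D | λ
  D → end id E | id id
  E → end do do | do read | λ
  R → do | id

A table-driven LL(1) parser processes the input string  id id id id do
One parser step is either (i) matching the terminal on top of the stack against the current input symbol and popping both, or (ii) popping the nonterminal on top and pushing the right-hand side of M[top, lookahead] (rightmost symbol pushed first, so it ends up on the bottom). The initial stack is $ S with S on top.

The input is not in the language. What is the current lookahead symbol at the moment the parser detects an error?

     Stack             Input             Action
  1  $ S               id id id id do $  expand S → K read R
  2  $ R read K        id id id id do $  expand K → R id D
  3  $ R read D id R   id id id id do $  expand R → id
  4  $ R read D id id  id id id id do $  match id
  5  $ R read D id     id id id do $     match id
  6  $ R read D        id id do $        expand D → id id
  7  $ R read id id    id id do $        match id
  8  $ R read id       id do $           match id
  9  $ R read          do $              error: top is terminal read but lookahead is do

do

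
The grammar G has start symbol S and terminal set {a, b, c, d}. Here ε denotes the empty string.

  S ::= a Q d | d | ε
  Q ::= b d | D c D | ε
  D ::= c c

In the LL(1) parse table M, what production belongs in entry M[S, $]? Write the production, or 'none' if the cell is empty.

S ::= ε

FIRST(S): from S::=a Q d we get {a}; from S::=d we get {d}; from S::=ε we get {ε}. So FIRST(S) = {ε, a, d}.
FIRST(D): from D::=c c we get {c}. So FIRST(D) = {c}.
FIRST(Q): from Q::=b d we get {b}; from Q::=D c D we get {c}; from Q::=ε we get {ε}. So FIRST(Q) = {ε, b, c}.
FOLLOW(S) includes $ since S is the start symbol.
FOLLOW(S): S appears on no right-hand side. Thus FOLLOW(S) = {$}.
For S ::= a Q d: FIRST(a Q d) = {a}, so it goes in M[S, t] for t ∈ {a}.
For S ::= d: FIRST(d) = {d}, so it goes in M[S, t] for t ∈ {d}.
For S ::= ε: FIRST(ε) = {ε}, so it goes in M[S, t] for t ∈ {}; since ε ∈ FIRST, also for every t ∈ FOLLOW(S) = {$}.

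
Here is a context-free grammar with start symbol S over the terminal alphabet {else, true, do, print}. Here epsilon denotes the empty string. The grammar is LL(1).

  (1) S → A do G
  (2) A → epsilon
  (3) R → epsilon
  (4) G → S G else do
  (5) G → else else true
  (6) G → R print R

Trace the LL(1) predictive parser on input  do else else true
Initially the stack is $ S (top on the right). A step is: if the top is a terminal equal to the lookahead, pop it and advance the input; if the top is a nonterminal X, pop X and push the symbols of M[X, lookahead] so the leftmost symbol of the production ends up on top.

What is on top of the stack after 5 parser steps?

     Stack             Input                Action
  1  $ S               do else else true $  expand S → A do G
  2  $ G do A          do else else true $  expand A → epsilon
  3  $ G do            do else else true $  match do
  4  $ G               else else true $     expand G → else else true
  5  $ true else else  else else true $     match else
Stack after step 5: $ true else (top = else).

else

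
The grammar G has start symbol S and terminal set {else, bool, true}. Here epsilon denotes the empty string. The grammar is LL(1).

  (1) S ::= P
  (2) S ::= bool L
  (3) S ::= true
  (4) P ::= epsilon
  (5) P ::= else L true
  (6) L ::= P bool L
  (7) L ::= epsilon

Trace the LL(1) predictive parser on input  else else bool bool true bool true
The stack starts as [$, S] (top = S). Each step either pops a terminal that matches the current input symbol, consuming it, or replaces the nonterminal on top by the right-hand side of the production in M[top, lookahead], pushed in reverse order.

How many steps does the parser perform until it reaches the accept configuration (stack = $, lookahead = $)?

step 1: stack=$ S  input=else else bool bool true bool true $  — expand S ::= P
step 2: stack=$ P  input=else else bool bool true bool true $  — expand P ::= else L true
step 3: stack=$ true L else  input=else else bool bool true bool true $  — match else
step 4: stack=$ true L  input=else bool bool true bool true $  — expand L ::= P bool L
step 5: stack=$ true L bool P  input=else bool bool true bool true $  — expand P ::= else L true
step 6: stack=$ true L bool true L else  input=else bool bool true bool true $  — match else
step 7: stack=$ true L bool true L  input=bool bool true bool true $  — expand L ::= P bool L
step 8: stack=$ true L bool true L bool P  input=bool bool true bool true $  — expand P ::= epsilon
step 9: stack=$ true L bool true L bool  input=bool bool true bool true $  — match bool
step 10: stack=$ true L bool true L  input=bool true bool true $  — expand L ::= P bool L
step 11: stack=$ true L bool true L bool P  input=bool true bool true $  — expand P ::= epsilon
step 12: stack=$ true L bool true L bool  input=bool true bool true $  — match bool
step 13: stack=$ true L bool true L  input=true bool true $  — expand L ::= epsilon
step 14: stack=$ true L bool true  input=true bool true $  — match true
step 15: stack=$ true L bool  input=bool true $  — match bool
step 16: stack=$ true L  input=true $  — expand L ::= epsilon
step 17: stack=$ true  input=true $  — match true
Accept reached after 17 steps.

17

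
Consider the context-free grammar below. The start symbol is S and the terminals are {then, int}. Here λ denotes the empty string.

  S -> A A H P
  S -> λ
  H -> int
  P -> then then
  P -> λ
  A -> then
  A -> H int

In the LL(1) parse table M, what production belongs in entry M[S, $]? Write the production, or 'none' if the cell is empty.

FIRST(H) = {int}
FIRST(P) = {λ, then}
FIRST(A) = {int, then}  (via H int)
FIRST(S) = {λ, int, then}  (via A A H P)
FOLLOW(S) includes $ since S is the start symbol.
FOLLOW(S): S appears on no right-hand side. Thus FOLLOW(S) = {$}.
For S -> A A H P: FIRST(A A H P) = {int, then}, so it goes in M[S, t] for t ∈ {int, then}.
For S -> λ: FIRST(λ) = {λ}, so it goes in M[S, t] for t ∈ {}; since λ ∈ FIRST, also for every t ∈ FOLLOW(S) = {$}.

S -> λ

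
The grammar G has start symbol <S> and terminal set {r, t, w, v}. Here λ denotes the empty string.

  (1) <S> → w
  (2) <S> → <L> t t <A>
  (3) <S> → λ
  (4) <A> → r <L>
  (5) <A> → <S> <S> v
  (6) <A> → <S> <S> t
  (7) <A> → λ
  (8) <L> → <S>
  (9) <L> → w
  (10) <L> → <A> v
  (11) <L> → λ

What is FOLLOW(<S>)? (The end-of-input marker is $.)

FIRST(<S>): from <S>→w we get {w}; from <S>→<L> t t <A> we get {r, t, v, w}; from <S>→λ we get {λ}. So FIRST(<S>) = {λ, r, t, v, w}.
FIRST(<A>): from <A>→r <L> we get {r}; from <A>→<S> <S> v we get {r, t, v, w}; from <A>→<S> <S> t we get {r, t, v, w}; from <A>→λ we get {λ}. So FIRST(<A>) = {λ, r, t, v, w}.
FIRST(<L>): from <L>→<S> we get {λ, r, t, v, w}; from <L>→w we get {w}; from <L>→<A> v we get {r, t, v, w}; from <L>→λ we get {λ}. So FIRST(<L>) = {λ, r, t, v, w}.
FOLLOW(<S>) includes $ since <S> is the start symbol.
FOLLOW(<S>): in <A>→<S> <S> v (occurrence 1), <S> is followed by <S> v with FIRST {r, t, v, w}; in <A>→<S> <S> v (occurrence 2), <S> is followed by v with FIRST {v}; in <A>→<S> <S> t (occurrence 1), <S> is followed by <S> t with FIRST {r, t, v, w}; in <A>→<S> <S> t (occurrence 2), <S> is followed by t with FIRST {t}; in <L>→<S>, the suffix after <S> is empty, so FOLLOW(<S>) ⊇ FOLLOW(<L>) = {$, r, t, v, w}. Thus FOLLOW(<S>) = {$, r, t, v, w}.
FOLLOW(<A>): in <S>→<L> t t <A>, the suffix after <A> is empty, so FOLLOW(<A>) ⊇ FOLLOW(<S>) = {$, r, t, v, w}; in <L>→<A> v, <A> is followed by v with FIRST {v}. Thus FOLLOW(<A>) = {$, r, t, v, w}.
FOLLOW(<L>): in <S>→<L> t t <A>, <L> is followed by t t <A> with FIRST {t}; in <A>→r <L>, the suffix after <L> is empty, so FOLLOW(<L>) ⊇ FOLLOW(<A>) = {$, r, t, v, w}. Thus FOLLOW(<L>) = {$, r, t, v, w}.

{$, r, t, v, w}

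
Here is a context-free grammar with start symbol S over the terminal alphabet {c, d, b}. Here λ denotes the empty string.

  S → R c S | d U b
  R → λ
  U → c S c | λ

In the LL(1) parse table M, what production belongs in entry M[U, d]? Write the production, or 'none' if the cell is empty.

FIRST(R) = {λ}
FIRST(U) = {λ, c}
FIRST(S) = {c, d}  (via R c S)
FOLLOW(S) includes $ since S is the start symbol.
FOLLOW(U): in S→d U b, U is followed by b with FIRST {b}. Thus FOLLOW(U) = {b}.
For U → c S c: FIRST(c S c) = {c}, so it goes in M[U, t] for t ∈ {c}.
For U → λ: FIRST(λ) = {λ}, so it goes in M[U, t] for t ∈ {}; since λ ∈ FIRST, also for every t ∈ FOLLOW(U) = {b}.
None of these place a production in M[U, d].

none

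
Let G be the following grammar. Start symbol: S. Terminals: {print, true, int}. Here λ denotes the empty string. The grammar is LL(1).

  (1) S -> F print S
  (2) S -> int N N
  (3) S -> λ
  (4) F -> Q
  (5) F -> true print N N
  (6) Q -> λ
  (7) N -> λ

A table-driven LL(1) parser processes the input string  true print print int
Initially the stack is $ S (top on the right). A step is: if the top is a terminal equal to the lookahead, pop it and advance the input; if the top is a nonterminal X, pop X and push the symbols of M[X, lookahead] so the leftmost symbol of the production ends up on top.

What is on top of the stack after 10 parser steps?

N

step 1: stack=$ S  input=true print print int $  — expand S -> F print S
step 2: stack=$ S print F  input=true print print int $  — expand F -> true print N N
step 3: stack=$ S print N N print true  input=true print print int $  — match true
step 4: stack=$ S print N N print  input=print print int $  — match print
step 5: stack=$ S print N N  input=print int $  — expand N -> λ
step 6: stack=$ S print N  input=print int $  — expand N -> λ
step 7: stack=$ S print  input=print int $  — match print
step 8: stack=$ S  input=int $  — expand S -> int N N
step 9: stack=$ N N int  input=int $  — match int
step 10: stack=$ N N  input=$  — expand N -> λ
Stack after step 10: $ N (top = N).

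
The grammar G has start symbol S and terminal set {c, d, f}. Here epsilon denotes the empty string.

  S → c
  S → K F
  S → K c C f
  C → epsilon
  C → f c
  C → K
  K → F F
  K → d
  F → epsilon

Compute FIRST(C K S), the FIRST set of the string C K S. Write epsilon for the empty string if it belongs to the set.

{epsilon, c, d, f}

FIRST(F): from F→epsilon we get {epsilon}. So FIRST(F) = {epsilon}.
FIRST(K): from K→F F we get {epsilon}; from K→d we get {d}. So FIRST(K) = {epsilon, d}.
FIRST(S): from S→c we get {c}; from S→K F we get {epsilon, d}; from S→K c C f we get {c, d}. So FIRST(S) = {epsilon, c, d}.
FIRST(C): from C→epsilon we get {epsilon}; from C→f c we get {f}; from C→K we get {epsilon, d}. So FIRST(C) = {epsilon, d, f}.
FIRST(C K S): take FIRST of each symbol in turn, carrying on past any symbol whose FIRST contains epsilon; result {epsilon, c, d, f}.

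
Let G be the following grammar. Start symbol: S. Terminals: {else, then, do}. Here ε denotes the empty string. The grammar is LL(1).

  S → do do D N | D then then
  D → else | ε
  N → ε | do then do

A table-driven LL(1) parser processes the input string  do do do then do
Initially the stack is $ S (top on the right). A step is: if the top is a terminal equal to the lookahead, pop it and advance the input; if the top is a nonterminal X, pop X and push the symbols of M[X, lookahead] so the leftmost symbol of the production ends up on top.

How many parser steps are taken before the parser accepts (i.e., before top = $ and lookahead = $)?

8

     Stack         Input               Action
  1  $ S           do do do then do $  expand S → do do D N
  2  $ N D do do   do do do then do $  match do
  3  $ N D do      do do then do $     match do
  4  $ N D         do then do $        expand D → ε
  5  $ N           do then do $        expand N → do then do
  6  $ do then do  do then do $        match do
  7  $ do then     then do $           match then
  8  $ do          do $                match do
Accept reached after 8 steps.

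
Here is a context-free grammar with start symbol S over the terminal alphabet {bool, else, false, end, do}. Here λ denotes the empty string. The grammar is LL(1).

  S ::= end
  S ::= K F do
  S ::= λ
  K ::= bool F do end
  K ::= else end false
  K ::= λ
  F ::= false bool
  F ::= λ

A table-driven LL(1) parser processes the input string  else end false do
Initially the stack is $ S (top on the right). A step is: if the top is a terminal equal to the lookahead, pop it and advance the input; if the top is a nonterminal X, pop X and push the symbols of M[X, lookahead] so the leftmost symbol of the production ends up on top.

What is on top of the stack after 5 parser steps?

F

step 1: stack=$ S  input=else end false do $  — expand S ::= K F do
step 2: stack=$ do F K  input=else end false do $  — expand K ::= else end false
step 3: stack=$ do F false end else  input=else end false do $  — match else
step 4: stack=$ do F false end  input=end false do $  — match end
step 5: stack=$ do F false  input=false do $  — match false
Stack after step 5: $ do F (top = F).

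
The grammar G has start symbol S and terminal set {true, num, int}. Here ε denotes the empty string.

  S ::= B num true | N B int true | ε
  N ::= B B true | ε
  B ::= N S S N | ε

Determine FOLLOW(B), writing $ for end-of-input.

{int, num, true}

FIRST(S) = {ε, int, num, true}  (via B num true, N B int true)
FIRST(N) = {ε, int, num, true}  (via B B true)
FIRST(B) = {ε, int, num, true}  (via N S S N)
FOLLOW(S) includes $ since S is the start symbol.
FOLLOW(B): in S::=B num true, B is followed by num true with FIRST {num}; in S::=N B int true, B is followed by int true with FIRST {int}; in N::=B B true (occurrence 1), B is followed by B true with FIRST {int, num, true}; in N::=B B true (occurrence 2), B is followed by true with FIRST {true}. Thus FOLLOW(B) = {int, num, true}.
FOLLOW(S): in B::=N S S N (occurrence 1), S is followed by S N with FIRST {ε, int, num, true}; in B::=N S S N (occurrence 1), the suffix after S is nullable, so FOLLOW(S) ⊇ FOLLOW(B) = {int, num, true}; in B::=N S S N (occurrence 2), S is followed by N with FIRST {ε, int, num, true}; in B::=N S S N (occurrence 2), the suffix after S is nullable, so FOLLOW(S) ⊇ FOLLOW(B) = {int, num, true}. Thus FOLLOW(S) = {$, int, num, true}.
FOLLOW(N): in S::=N B int true, N is followed by B int true with FIRST {int, num, true}; in B::=N S S N (occurrence 1), N is followed by S S N with FIRST {ε, int, num, true}; in B::=N S S N (occurrence 1), the suffix after N is nullable, so FOLLOW(N) ⊇ FOLLOW(B) = {int, num, true}; in B::=N S S N (occurrence 2), the suffix after N is empty, so FOLLOW(N) ⊇ FOLLOW(B) = {int, num, true}. Thus FOLLOW(N) = {int, num, true}.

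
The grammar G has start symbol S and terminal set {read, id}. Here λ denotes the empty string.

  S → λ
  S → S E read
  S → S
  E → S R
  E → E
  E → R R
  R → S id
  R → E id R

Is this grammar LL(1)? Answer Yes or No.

FIRST(S) = {λ, id}
FIRST(E) = {id}
FIRST(R) = {id}
FOLLOW(S) = {$, id}
FOLLOW(E) = {id, read}
FOLLOW(R) = {id, read}
Cell M[E, id] receives both E → S R and E → E and E → R R — the grammar is not LL(1).

No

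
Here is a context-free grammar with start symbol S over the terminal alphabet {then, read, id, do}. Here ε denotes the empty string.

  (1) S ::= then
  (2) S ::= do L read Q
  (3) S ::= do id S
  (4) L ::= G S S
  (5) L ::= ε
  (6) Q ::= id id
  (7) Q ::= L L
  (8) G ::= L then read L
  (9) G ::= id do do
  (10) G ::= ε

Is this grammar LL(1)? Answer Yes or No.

No

FIRST(S) = {do, then}
FIRST(L) = {ε, do, id, then}
FIRST(Q) = {ε, do, id, then}
FIRST(G) = {ε, do, id, then}
FOLLOW(S) = {$, do, id, read, then}
FOLLOW(L) = {$, do, id, read, then}
FOLLOW(Q) = {$, do, id, read, then}
FOLLOW(G) = {do, then}
Cell M[G, do] receives both G ::= L then read L and G ::= ε — the grammar is not LL(1).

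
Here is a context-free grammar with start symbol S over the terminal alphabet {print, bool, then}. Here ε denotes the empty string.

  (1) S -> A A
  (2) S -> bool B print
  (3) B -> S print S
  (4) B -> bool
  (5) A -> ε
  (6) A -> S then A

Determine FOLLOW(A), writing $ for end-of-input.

FIRST(S) = {ε, bool, then}  (via A A)
FIRST(B) = {bool, print, then}  (via S print S)
FIRST(A) = {ε, bool, then}  (via S then A)
FOLLOW(S) includes $ since S is the start symbol.
FOLLOW(B): in S->bool B print, B is followed by print with FIRST {print}. Thus FOLLOW(B) = {print}.
FOLLOW(S): in B->S print S (occurrence 1), S is followed by print S with FIRST {print}; in B->S print S (occurrence 2), the suffix after S is empty, so FOLLOW(S) ⊇ FOLLOW(B) = {print}; in A->S then A, S is followed by then A with FIRST {then}. Thus FOLLOW(S) = {$, print, then}.
FOLLOW(A): in S->A A (occurrence 1), A is followed by A with FIRST {ε, bool, then}; in S->A A (occurrence 1), the suffix after A is nullable, so FOLLOW(A) ⊇ FOLLOW(S) = {$, print, then}; in S->A A (occurrence 2), the suffix after A is empty, so FOLLOW(A) ⊇ FOLLOW(S) = {$, print, then}; in A->S then A, the suffix after A is empty (adds nothing new). Thus FOLLOW(A) = {$, bool, print, then}.

{$, bool, print, then}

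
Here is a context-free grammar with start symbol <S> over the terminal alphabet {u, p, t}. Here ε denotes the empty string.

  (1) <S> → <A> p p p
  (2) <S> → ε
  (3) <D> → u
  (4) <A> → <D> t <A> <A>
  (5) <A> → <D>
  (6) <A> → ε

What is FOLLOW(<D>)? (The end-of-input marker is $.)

FIRST(<D>): from <D>→u we get {u}. So FIRST(<D>) = {u}.
FIRST(<A>): from <A>→<D> t <A> <A> we get {u}; from <A>→<D> we get {u}; from <A>→ε we get {ε}. So FIRST(<A>) = {ε, u}.
FIRST(<S>): from <S>→<A> p p p we get {p, u}; from <S>→ε we get {ε}. So FIRST(<S>) = {ε, p, u}.
FOLLOW(<S>) includes $ since <S> is the start symbol.
FOLLOW(<S>): <S> appears on no right-hand side. Thus FOLLOW(<S>) = {$}.
FOLLOW(<A>): in <S>→<A> p p p, <A> is followed by p p p with FIRST {p}; in <A>→<D> t <A> <A> (occurrence 1), <A> is followed by <A> with FIRST {ε, u}; in <A>→<D> t <A> <A> (occurrence 1), the suffix after <A> is nullable (adds nothing new); in <A>→<D> t <A> <A> (occurrence 2), the suffix after <A> is empty (adds nothing new). Thus FOLLOW(<A>) = {p, u}.
FOLLOW(<D>): in <A>→<D> t <A> <A>, <D> is followed by t <A> <A> with FIRST {t}; in <A>→<D>, the suffix after <D> is empty, so FOLLOW(<D>) ⊇ FOLLOW(<A>) = {p, u}. Thus FOLLOW(<D>) = {p, t, u}.

{p, t, u}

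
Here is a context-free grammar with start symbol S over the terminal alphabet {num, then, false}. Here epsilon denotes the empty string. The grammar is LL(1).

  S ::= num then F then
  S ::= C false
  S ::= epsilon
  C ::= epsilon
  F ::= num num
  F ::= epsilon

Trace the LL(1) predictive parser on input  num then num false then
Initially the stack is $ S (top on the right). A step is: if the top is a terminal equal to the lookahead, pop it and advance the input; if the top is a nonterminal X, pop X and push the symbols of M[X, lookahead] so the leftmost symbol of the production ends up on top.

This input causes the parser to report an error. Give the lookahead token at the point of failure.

step 1: stack=$ S  input=num then num false then $  — expand S ::= num then F then
step 2: stack=$ then F then num  input=num then num false then $  — match num
step 3: stack=$ then F then  input=then num false then $  — match then
step 4: stack=$ then F  input=num false then $  — expand F ::= num num
step 5: stack=$ then num num  input=num false then $  — match num
step 6: stack=$ then num  input=false then $  — error: top is terminal num but lookahead is false

false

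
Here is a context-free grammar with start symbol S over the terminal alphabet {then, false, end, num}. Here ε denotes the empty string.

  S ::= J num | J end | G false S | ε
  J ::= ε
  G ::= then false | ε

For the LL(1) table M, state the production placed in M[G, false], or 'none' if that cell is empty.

FIRST(J): from J::=ε we get {ε}. So FIRST(J) = {ε}.
FIRST(G): from G::=then false we get {then}; from G::=ε we get {ε}. So FIRST(G) = {ε, then}.
FIRST(S): from S::=J num we get {num}; from S::=J end we get {end}; from S::=G false S we get {false, then}; from S::=ε we get {ε}. So FIRST(S) = {ε, end, false, num, then}.
FOLLOW(S) includes $ since S is the start symbol.
FOLLOW(G): in S::=G false S, G is followed by false S with FIRST {false}. Thus FOLLOW(G) = {false}.
For G ::= then false: FIRST(then false) = {then}, so it goes in M[G, t] for t ∈ {then}.
For G ::= ε: FIRST(ε) = {ε}, so it goes in M[G, t] for t ∈ {}; since ε ∈ FIRST, also for every t ∈ FOLLOW(G) = {false}.

G ::= ε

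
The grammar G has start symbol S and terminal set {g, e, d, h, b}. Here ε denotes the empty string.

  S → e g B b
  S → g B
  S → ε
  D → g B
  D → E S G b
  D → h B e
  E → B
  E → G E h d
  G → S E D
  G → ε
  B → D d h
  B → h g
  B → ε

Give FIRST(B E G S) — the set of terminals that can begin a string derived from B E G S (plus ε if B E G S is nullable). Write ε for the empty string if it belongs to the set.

FIRST(S): from S→e g B b we get {e}; from S→g B we get {g}; from S→ε we get {ε}. So FIRST(S) = {ε, e, g}.
FIRST(D): from D→g B we get {g}; from D→E S G b we get {b, e, g, h}; from D→h B e we get {h}. So FIRST(D) = {b, e, g, h}.
FIRST(B): from B→D d h we get {b, e, g, h}; from B→h g we get {h}; from B→ε we get {ε}. So FIRST(B) = {ε, b, e, g, h}.
FIRST(E): from E→B we get {ε, b, e, g, h}; from E→G E h d we get {b, e, g, h}. So FIRST(E) = {ε, b, e, g, h}.
FIRST(G): from G→S E D we get {b, e, g, h}; from G→ε we get {ε}. So FIRST(G) = {ε, b, e, g, h}.
FIRST(B E G S): take FIRST of each symbol in turn, carrying on past any symbol whose FIRST contains ε; result {ε, b, e, g, h}.

{ε, b, e, g, h}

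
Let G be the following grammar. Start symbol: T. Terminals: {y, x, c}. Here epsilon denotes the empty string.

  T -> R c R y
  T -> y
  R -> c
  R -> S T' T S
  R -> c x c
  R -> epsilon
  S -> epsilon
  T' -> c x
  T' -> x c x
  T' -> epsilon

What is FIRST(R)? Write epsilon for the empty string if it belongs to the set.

FIRST(S) = {epsilon}
FIRST(T') = {epsilon, c, x}
FIRST(T) = {c, x, y}  (via R c R y)
FIRST(R) = {epsilon, c, x, y}  (via S T' T S)

{epsilon, c, x, y}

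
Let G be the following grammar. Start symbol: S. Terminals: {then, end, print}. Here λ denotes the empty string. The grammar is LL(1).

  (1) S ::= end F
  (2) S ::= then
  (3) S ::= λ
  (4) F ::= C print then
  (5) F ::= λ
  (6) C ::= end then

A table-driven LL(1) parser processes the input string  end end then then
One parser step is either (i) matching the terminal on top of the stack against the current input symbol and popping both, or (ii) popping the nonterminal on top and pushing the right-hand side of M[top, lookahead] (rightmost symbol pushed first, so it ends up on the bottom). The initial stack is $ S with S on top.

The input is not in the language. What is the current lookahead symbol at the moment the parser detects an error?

then

step 1: stack=$ S  input=end end then then $  — expand S ::= end F
step 2: stack=$ F end  input=end end then then $  — match end
step 3: stack=$ F  input=end then then $  — expand F ::= C print then
step 4: stack=$ then print C  input=end then then $  — expand C ::= end then
step 5: stack=$ then print then end  input=end then then $  — match end
step 6: stack=$ then print then  input=then then $  — match then
step 7: stack=$ then print  input=then $  — error: top is terminal print but lookahead is then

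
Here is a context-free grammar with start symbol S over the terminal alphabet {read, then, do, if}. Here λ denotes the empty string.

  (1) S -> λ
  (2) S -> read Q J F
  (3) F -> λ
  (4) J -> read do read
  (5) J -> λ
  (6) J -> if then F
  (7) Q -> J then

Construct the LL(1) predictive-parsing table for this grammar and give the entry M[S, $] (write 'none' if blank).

S -> λ

FIRST(S): from S->λ we get {λ}; from S->read Q J F we get {read}. So FIRST(S) = {λ, read}.
FIRST(F): from F->λ we get {λ}. So FIRST(F) = {λ}.
FIRST(J): from J->read do read we get {read}; from J->λ we get {λ}; from J->if then F we get {if}. So FIRST(J) = {λ, if, read}.
FIRST(Q): from Q->J then we get {if, read, then}. So FIRST(Q) = {if, read, then}.
FOLLOW(S) includes $ since S is the start symbol.
FOLLOW(S): S appears on no right-hand side. Thus FOLLOW(S) = {$}.
For S -> λ: FIRST(λ) = {λ}, so it goes in M[S, t] for t ∈ {}; since λ ∈ FIRST, also for every t ∈ FOLLOW(S) = {$}.
For S -> read Q J F: FIRST(read Q J F) = {read}, so it goes in M[S, t] for t ∈ {read}.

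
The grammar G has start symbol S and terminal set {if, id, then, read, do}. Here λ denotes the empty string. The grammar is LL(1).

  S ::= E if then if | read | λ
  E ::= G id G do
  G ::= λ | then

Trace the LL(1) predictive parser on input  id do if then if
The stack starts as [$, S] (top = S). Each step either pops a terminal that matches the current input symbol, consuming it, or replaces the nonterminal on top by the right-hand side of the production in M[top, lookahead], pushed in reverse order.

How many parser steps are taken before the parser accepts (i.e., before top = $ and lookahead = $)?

9

     Stack                   Input               Action
  1  $ S                     id do if then if $  expand S ::= E if then if
  2  $ if then if E          id do if then if $  expand E ::= G id G do
  3  $ if then if do G id G  id do if then if $  expand G ::= λ
  4  $ if then if do G id    id do if then if $  match id
  5  $ if then if do G       do if then if $     expand G ::= λ
  6  $ if then if do         do if then if $     match do
  7  $ if then if            if then if $        match if
  8  $ if then               then if $           match then
  9  $ if                    if $                match if
Accept reached after 9 steps.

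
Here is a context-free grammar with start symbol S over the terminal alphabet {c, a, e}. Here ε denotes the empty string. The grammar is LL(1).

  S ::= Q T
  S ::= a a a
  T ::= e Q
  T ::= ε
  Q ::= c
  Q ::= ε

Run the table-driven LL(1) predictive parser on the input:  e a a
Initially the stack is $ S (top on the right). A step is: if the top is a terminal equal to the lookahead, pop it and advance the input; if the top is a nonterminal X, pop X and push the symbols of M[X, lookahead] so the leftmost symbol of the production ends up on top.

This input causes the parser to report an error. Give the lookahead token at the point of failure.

     Stack  Input    Action
  1  $ S    e a a $  expand S ::= Q T
  2  $ T Q  e a a $  expand Q ::= ε
  3  $ T    e a a $  expand T ::= e Q
  4  $ Q e  e a a $  match e
  5  $ Q    a a $    error: M[Q, a] is empty

a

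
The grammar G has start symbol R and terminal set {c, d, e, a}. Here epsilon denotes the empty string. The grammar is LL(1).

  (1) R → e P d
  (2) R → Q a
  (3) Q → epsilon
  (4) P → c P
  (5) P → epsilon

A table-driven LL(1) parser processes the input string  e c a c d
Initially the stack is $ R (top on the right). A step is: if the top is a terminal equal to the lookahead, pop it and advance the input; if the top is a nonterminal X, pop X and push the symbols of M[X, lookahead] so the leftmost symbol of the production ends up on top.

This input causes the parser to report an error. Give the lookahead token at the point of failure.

a

     Stack    Input        Action
  1  $ R      e c a c d $  expand R → e P d
  2  $ d P e  e c a c d $  match e
  3  $ d P    c a c d $    expand P → c P
  4  $ d P c  c a c d $    match c
  5  $ d P    a c d $      error: M[P, a] is empty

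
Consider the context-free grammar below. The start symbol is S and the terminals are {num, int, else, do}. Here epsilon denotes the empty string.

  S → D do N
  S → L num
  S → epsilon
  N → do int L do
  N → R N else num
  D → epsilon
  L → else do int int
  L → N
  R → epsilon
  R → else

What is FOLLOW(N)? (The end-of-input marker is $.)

{$, do, else, num}

FIRST(D): from D→epsilon we get {epsilon}. So FIRST(D) = {epsilon}.
FIRST(R): from R→epsilon we get {epsilon}; from R→else we get {else}. So FIRST(R) = {epsilon, else}.
FIRST(N): from N→do int L do we get {do}; from N→R N else num we get {do, else}. So FIRST(N) = {do, else}.
FIRST(L): from L→else do int int we get {else}; from L→N we get {do, else}. So FIRST(L) = {do, else}.
FIRST(S): from S→D do N we get {do}; from S→L num we get {do, else}; from S→epsilon we get {epsilon}. So FIRST(S) = {epsilon, do, else}.
FOLLOW(S) includes $ since S is the start symbol.
FOLLOW(S): S appears on no right-hand side. Thus FOLLOW(S) = {$}.
FOLLOW(D): in S→D do N, D is followed by do N with FIRST {do}. Thus FOLLOW(D) = {do}.
FOLLOW(L): in S→L num, L is followed by num with FIRST {num}; in N→do int L do, L is followed by do with FIRST {do}. Thus FOLLOW(L) = {do, num}.
FOLLOW(N): in S→D do N, the suffix after N is empty, so FOLLOW(N) ⊇ FOLLOW(S) = {$}; in N→R N else num, N is followed by else num with FIRST {else}; in L→N, the suffix after N is empty, so FOLLOW(N) ⊇ FOLLOW(L) = {do, num}. Thus FOLLOW(N) = {$, do, else, num}.
FOLLOW(R): in N→R N else num, R is followed by N else num with FIRST {do, else}. Thus FOLLOW(R) = {do, else}.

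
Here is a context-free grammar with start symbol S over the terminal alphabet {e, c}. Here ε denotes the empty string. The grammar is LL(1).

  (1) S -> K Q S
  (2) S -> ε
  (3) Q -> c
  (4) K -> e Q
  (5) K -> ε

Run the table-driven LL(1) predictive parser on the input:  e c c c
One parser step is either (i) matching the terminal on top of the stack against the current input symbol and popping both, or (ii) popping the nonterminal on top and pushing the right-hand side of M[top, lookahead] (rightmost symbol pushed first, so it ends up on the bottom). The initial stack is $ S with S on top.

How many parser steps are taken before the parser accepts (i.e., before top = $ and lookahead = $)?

step 1: stack=$ S  input=e c c c $  — expand S -> K Q S
step 2: stack=$ S Q K  input=e c c c $  — expand K -> e Q
step 3: stack=$ S Q Q e  input=e c c c $  — match e
step 4: stack=$ S Q Q  input=c c c $  — expand Q -> c
step 5: stack=$ S Q c  input=c c c $  — match c
step 6: stack=$ S Q  input=c c $  — expand Q -> c
step 7: stack=$ S c  input=c c $  — match c
step 8: stack=$ S  input=c $  — expand S -> K Q S
step 9: stack=$ S Q K  input=c $  — expand K -> ε
step 10: stack=$ S Q  input=c $  — expand Q -> c
step 11: stack=$ S c  input=c $  — match c
step 12: stack=$ S  input=$  — expand S -> ε
Accept reached after 12 steps.

12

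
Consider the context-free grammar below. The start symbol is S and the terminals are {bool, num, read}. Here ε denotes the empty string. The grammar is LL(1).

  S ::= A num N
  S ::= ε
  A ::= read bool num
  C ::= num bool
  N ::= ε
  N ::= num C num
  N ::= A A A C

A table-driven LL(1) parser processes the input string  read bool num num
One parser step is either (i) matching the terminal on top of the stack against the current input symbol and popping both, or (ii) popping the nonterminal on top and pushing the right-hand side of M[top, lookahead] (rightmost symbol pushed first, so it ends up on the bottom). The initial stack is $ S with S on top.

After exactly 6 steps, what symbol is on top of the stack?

     Stack                  Input                Action
  1  $ S                    read bool num num $  expand S ::= A num N
  2  $ N num A              read bool num num $  expand A ::= read bool num
  3  $ N num num bool read  read bool num num $  match read
  4  $ N num num bool       bool num num $       match bool
  5  $ N num num            num num $            match num
  6  $ N num                num $                match num
Stack after step 6: $ N (top = N).

N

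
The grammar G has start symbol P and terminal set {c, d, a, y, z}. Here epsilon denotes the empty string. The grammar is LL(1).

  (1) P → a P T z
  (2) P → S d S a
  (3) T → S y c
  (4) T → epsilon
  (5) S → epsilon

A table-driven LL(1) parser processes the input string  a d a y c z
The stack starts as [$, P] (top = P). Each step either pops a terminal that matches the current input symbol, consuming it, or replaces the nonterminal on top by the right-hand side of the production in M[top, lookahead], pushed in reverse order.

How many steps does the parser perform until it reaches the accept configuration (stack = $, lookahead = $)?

12

      Stack          Input          Action
   1  $ P            a d a y c z $  expand P → a P T z
   2  $ z T P a      a d a y c z $  match a
   3  $ z T P        d a y c z $    expand P → S d S a
   4  $ z T a S d S  d a y c z $    expand S → epsilon
   5  $ z T a S d    d a y c z $    match d
   6  $ z T a S      a y c z $      expand S → epsilon
   7  $ z T a        a y c z $      match a
   8  $ z T          y c z $        expand T → S y c
   9  $ z c y S      y c z $        expand S → epsilon
  10  $ z c y        y c z $        match y
  11  $ z c          c z $          match c
  12  $ z            z $            match z
Accept reached after 12 steps.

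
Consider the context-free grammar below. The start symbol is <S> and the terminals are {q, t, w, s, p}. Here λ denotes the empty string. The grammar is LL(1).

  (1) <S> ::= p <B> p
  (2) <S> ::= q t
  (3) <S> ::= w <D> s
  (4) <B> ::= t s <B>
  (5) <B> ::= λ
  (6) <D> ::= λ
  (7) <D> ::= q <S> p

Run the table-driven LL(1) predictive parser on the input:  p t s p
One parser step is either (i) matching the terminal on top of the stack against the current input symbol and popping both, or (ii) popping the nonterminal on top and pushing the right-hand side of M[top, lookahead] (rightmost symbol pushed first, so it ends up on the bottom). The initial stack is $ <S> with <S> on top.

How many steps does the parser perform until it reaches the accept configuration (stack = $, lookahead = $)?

step 1: stack=$ <S>  input=p t s p $  — expand <S> ::= p <B> p
step 2: stack=$ p <B> p  input=p t s p $  — match p
step 3: stack=$ p <B>  input=t s p $  — expand <B> ::= t s <B>
step 4: stack=$ p <B> s t  input=t s p $  — match t
step 5: stack=$ p <B> s  input=s p $  — match s
step 6: stack=$ p <B>  input=p $  — expand <B> ::= λ
step 7: stack=$ p  input=p $  — match p
Accept reached after 7 steps.

7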